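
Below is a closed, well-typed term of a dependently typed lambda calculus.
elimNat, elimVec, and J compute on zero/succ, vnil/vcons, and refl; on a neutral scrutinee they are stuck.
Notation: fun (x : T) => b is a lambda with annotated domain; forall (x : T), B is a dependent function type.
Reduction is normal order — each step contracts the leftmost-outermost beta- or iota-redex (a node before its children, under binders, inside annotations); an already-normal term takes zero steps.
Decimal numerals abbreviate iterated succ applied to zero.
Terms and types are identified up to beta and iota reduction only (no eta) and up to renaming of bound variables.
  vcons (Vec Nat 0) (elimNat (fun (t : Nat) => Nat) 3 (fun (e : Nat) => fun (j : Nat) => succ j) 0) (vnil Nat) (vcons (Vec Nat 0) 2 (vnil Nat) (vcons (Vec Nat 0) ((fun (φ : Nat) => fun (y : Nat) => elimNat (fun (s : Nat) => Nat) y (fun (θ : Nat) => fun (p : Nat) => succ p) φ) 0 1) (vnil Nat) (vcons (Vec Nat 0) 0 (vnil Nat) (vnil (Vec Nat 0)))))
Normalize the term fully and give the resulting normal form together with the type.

resulting normal form:
  vcons (Vec Nat 0) 3 (vnil Nat) (vcons (Vec Nat 0) 2 (vnil Nat) (vcons (Vec Nat 0) 1 (vnil Nat) (vcons (Vec Nat 0) 0 (vnil Nat) (vnil (Vec Nat 0)))))
inferred type:
  Vec (Vec Nat 0) 4


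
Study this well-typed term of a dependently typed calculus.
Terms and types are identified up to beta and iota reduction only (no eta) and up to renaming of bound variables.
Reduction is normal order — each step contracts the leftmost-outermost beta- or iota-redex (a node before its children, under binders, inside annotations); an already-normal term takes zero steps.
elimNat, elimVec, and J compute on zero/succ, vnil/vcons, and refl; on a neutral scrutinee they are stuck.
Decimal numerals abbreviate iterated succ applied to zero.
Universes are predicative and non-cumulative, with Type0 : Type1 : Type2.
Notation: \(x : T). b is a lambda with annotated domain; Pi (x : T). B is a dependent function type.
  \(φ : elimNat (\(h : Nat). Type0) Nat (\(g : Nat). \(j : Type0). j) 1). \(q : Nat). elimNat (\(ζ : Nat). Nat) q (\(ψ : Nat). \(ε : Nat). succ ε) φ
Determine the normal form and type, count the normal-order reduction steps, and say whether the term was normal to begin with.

reduced normal form:
  \(φ : Nat). \(h : Nat). elimNat (\(g : Nat). Nat) h (\(j : Nat). \(q : Nat). succ q) φ
inferred type:
  Pi (φ : Nat). Pi (h : Nat). Nat
reduction steps (normal order): 4
already normal: no
first redex: an elimNat iota-redex


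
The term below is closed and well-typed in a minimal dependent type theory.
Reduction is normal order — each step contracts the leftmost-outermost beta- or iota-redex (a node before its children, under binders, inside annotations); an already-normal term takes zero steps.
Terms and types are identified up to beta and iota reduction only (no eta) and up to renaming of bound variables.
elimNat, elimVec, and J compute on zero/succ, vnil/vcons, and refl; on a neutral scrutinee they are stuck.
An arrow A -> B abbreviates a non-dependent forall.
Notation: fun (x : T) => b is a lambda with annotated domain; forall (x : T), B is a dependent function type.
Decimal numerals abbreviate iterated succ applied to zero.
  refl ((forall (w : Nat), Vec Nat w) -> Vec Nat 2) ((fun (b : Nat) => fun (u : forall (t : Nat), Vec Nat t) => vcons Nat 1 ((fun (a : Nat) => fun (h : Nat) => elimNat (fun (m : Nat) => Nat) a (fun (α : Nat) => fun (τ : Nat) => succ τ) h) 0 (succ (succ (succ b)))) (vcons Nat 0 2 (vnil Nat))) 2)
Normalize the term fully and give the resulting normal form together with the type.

resulting normal form:
  refl ((forall (w : Nat), Vec Nat w) -> Vec Nat 2) (fun (b : forall (u : Nat), Vec Nat u) => vcons Nat 1 5 (vcons Nat 0 2 (vnil Nat)))
the term's type:
  Eq ((forall (w : Nat), Vec Nat w) -> Vec Nat 2) (fun (b : forall (u : Nat), Vec Nat u) => vcons Nat 1 5 (vcons Nat 0 2 (vnil Nat))) (fun (t : forall (a : Nat), Vec Nat a) => vcons Nat 1 5 (vcons Nat 0 2 (vnil Nat)))
observation: the term reaches its normal form after 19 normal-order steps.


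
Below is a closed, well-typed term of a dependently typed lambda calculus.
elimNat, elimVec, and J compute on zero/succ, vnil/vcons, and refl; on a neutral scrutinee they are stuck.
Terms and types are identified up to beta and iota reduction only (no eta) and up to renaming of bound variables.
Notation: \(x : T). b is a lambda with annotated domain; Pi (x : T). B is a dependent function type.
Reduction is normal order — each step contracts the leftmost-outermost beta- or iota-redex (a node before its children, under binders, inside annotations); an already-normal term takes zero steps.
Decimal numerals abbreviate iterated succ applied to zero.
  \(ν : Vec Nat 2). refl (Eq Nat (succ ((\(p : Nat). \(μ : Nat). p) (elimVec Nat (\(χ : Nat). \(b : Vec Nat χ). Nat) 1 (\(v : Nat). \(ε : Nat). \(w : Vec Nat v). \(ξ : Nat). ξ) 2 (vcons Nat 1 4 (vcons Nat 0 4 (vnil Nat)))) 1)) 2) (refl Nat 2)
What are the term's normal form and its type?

resulting normal form:
  \(ν : Vec Nat 2). refl (Eq Nat 2 2) (refl Nat 2)
inferred type:
  Pi (ν : Vec Nat 2). Eq (Eq Nat 2 2) (refl Nat 2) (refl Nat 2)


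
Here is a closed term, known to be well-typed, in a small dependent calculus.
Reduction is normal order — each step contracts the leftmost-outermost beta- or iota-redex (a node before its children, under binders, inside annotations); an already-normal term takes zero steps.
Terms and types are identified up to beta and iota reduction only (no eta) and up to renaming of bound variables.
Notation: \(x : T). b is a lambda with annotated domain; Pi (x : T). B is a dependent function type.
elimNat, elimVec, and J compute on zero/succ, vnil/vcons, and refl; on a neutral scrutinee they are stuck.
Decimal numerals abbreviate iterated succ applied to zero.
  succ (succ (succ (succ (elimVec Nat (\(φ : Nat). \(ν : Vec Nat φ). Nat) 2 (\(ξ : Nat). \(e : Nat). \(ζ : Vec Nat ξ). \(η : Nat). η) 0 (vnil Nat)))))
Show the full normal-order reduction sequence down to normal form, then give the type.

normal-order reduction sequence:
  succ (succ (succ (succ (elimVec Nat (\(φ : Nat). \(ν : Vec Nat φ). Nat) 2 (\(ξ : Nat). \(e : Nat). \(ζ : Vec Nat ξ). \(η : Nat). η) 0 (vnil Nat)))))
  ~> 6
inferred type:
  Nat


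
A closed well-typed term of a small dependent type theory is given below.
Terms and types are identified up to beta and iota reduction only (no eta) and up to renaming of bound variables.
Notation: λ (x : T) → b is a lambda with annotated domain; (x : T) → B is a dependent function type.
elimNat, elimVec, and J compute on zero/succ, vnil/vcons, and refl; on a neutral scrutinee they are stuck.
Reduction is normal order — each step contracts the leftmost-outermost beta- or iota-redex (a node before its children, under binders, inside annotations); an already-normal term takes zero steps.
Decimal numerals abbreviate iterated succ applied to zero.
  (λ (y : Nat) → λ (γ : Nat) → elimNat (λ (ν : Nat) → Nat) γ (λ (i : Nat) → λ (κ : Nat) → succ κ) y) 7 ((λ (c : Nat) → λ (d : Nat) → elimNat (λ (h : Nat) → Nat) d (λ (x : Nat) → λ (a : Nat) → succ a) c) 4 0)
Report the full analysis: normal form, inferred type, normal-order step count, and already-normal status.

resulting normal form:
  11
inferred type:
  Nat
steps to reach normal form (normal order): 39
started in normal form: no
first contracted redex: a beta-redex


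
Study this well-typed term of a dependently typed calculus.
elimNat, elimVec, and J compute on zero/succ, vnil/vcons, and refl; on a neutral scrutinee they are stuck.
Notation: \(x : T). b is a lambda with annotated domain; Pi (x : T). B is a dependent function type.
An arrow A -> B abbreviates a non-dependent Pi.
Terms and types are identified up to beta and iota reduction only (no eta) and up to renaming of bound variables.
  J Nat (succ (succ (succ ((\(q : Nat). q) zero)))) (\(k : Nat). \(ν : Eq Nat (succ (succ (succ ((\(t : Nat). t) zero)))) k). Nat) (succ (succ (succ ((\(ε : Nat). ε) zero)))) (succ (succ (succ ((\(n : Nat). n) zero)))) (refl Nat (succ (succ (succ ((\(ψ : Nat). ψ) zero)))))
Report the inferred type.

inferred type:
  Nat


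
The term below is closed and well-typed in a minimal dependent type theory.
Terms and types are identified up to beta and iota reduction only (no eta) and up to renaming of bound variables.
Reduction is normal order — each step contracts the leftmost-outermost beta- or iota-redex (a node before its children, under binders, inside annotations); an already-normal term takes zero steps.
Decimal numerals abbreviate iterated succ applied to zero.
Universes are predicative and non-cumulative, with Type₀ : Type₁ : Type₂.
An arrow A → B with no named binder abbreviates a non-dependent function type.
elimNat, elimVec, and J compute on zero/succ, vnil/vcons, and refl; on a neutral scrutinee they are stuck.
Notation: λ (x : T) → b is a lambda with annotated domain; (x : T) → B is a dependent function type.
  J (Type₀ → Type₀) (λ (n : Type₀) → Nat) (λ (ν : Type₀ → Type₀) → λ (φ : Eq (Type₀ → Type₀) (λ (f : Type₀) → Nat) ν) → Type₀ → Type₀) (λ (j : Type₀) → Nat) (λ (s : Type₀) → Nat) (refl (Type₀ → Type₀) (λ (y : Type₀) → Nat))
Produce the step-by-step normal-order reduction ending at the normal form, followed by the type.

normal-order reduction sequence:
  J (Type₀ → Type₀) (λ (n : Type₀) → Nat) (λ (ν : Type₀ → Type₀) → λ (φ : Eq (Type₀ → Type₀) (λ (f : Type₀) → Nat) ν) → Type₀ → Type₀) (λ (j : Type₀) → Nat) (λ (s : Type₀) → Nat) (refl (Type₀ → Type₀) (λ (y : Type₀) → Nat))
  ~> λ (n : Type₀) → Nat
type:
  Type₀ → Type₀


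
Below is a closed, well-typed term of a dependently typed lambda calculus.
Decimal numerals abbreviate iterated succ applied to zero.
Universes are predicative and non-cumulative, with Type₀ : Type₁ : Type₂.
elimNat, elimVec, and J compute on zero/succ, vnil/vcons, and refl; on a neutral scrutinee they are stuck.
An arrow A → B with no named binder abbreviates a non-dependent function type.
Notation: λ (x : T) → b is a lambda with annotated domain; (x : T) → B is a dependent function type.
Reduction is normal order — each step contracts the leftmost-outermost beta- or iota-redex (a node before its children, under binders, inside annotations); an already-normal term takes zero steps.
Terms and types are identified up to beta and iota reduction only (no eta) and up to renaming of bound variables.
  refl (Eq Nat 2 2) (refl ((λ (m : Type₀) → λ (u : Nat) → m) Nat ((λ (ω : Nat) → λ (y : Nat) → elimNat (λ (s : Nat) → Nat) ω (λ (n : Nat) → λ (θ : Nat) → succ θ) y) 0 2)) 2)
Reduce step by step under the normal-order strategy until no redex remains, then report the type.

normal-order reduction sequence:
  refl (Eq Nat 2 2) (refl ((λ (m : Type₀) → λ (u : Nat) → m) Nat ((λ (ω : Nat) → λ (y : Nat) → elimNat (λ (s : Nat) → Nat) ω (λ (n : Nat) → λ (θ : Nat) → succ θ) y) 0 2)) 2)
  ~> refl (Eq Nat 2 2) (refl ((λ (m : Nat) → Nat) ((λ (u : Nat) → λ (ω : Nat) → elimNat (λ (y : Nat) → Nat) u (λ (s : Nat) → λ (n : Nat) → succ n) ω) 0 2)) 2)
  ~> refl (Eq Nat 2 2) (refl Nat 2)
type:
  Eq (Eq Nat 2 2) (refl Nat 2) (refl Nat 2)


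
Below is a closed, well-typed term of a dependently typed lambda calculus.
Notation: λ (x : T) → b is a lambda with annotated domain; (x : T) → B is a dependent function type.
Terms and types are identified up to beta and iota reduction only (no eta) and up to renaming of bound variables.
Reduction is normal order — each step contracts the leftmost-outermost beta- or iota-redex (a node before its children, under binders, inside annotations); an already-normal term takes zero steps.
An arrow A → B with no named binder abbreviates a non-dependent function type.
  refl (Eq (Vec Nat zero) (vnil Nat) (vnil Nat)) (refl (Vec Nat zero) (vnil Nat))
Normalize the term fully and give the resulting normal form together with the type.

resulting normal form:
  refl (Eq (Vec Nat zero) (vnil Nat) (vnil Nat)) (refl (Vec Nat zero) (vnil Nat))
inferred type:
  Eq (Eq (Vec Nat zero) (vnil Nat) (vnil Nat)) (refl (Vec Nat zero) (vnil Nat)) (refl (Vec Nat zero) (vnil Nat))


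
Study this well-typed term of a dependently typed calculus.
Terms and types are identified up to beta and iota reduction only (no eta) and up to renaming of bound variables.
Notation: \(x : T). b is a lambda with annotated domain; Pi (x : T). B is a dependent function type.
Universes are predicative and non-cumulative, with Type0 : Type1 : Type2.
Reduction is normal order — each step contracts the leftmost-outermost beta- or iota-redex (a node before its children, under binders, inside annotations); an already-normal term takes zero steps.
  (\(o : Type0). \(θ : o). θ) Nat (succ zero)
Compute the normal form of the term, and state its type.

normal form:
  succ zero
type:
  Nat
observation: the first redex contracted is a beta-redex; the normal form is reached in 2 normal-order steps.


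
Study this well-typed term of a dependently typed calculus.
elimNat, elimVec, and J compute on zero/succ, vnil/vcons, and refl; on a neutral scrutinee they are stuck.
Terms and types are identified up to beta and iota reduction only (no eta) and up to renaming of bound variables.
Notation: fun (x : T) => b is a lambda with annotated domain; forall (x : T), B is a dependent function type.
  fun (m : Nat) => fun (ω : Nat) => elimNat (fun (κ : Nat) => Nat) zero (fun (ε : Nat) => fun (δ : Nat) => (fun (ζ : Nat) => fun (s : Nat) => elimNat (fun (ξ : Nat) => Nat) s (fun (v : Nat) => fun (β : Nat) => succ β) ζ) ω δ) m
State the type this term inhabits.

type:
  forall (m : Nat), forall (ω : Nat), Nat


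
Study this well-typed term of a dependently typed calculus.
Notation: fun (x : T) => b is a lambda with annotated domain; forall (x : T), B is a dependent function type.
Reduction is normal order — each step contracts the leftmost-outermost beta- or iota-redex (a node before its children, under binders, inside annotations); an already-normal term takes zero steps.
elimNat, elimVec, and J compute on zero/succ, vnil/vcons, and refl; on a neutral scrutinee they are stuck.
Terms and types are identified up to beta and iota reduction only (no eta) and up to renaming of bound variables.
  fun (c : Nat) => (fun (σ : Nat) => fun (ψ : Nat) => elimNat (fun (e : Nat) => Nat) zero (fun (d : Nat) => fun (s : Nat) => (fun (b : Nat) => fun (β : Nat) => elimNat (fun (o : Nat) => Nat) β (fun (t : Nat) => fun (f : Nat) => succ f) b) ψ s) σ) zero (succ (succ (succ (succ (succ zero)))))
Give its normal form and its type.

normal form:
  fun (c : Nat) => zero
type:
  forall (c : Nat), Nat
observation: reduction starts at a beta-redex, and 3 normal-order steps reach the normal form.


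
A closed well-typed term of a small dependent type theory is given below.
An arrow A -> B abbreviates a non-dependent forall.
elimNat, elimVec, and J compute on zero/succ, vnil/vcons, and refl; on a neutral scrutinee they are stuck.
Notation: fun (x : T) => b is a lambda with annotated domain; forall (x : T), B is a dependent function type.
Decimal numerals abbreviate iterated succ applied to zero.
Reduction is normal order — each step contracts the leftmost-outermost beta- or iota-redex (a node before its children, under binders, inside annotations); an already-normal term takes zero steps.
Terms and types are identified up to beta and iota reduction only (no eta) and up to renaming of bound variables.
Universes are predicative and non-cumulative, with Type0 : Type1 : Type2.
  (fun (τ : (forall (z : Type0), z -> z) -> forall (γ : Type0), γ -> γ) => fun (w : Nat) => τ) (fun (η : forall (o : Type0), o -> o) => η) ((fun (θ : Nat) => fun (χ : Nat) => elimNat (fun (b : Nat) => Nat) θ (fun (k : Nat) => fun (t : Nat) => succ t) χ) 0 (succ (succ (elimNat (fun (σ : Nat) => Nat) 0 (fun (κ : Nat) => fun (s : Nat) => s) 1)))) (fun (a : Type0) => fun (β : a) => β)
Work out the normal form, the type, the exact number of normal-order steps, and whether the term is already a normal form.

reduced normal form:
  fun (τ : Type0) => fun (z : τ) => z
type:
  forall (τ : Type0), τ -> τ
normal-order step count: 3
already normal: no
first redex: a beta-redex


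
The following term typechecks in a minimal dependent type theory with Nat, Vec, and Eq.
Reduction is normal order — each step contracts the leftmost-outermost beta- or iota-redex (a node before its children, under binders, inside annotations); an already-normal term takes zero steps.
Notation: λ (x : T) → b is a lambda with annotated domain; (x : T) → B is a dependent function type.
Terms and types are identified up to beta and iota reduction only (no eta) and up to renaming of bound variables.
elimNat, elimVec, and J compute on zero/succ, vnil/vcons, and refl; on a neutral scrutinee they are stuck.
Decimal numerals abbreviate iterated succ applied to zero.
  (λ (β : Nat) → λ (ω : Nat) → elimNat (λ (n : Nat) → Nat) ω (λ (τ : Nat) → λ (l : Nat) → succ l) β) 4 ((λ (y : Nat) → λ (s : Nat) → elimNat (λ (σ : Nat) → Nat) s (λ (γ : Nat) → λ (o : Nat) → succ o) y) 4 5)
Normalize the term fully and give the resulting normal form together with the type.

resulting normal form:
  13
type:
  Nat


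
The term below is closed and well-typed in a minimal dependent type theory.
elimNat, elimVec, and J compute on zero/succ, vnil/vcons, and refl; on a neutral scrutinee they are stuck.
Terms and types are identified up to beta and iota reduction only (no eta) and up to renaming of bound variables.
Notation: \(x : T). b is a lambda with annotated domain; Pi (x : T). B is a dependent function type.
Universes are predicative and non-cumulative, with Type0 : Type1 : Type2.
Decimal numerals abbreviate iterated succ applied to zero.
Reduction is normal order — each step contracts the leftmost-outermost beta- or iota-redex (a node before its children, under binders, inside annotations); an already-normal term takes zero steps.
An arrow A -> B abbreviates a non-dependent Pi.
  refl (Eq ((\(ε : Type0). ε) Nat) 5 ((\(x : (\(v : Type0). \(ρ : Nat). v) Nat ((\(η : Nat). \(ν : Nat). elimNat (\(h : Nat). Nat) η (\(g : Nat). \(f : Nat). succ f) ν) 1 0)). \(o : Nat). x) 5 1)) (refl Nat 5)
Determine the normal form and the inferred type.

resulting normal form:
  refl (Eq Nat 5 5) (refl Nat 5)
the term's type:
  Eq (Eq Nat 5 5) (refl Nat 5) (refl Nat 5)


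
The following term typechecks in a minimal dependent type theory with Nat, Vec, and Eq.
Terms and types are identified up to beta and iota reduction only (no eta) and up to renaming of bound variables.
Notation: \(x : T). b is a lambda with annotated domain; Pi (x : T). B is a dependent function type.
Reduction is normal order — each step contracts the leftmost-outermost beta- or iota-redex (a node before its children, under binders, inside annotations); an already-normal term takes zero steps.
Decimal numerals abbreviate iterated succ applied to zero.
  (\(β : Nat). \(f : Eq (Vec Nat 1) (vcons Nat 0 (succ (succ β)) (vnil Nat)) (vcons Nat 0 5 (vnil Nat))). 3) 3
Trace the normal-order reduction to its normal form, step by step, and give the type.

reduction (normal order):
  (\(β : Nat). \(f : Eq (Vec Nat 1) (vcons Nat 0 (succ (succ β)) (vnil Nat)) (vcons Nat 0 5 (vnil Nat))). 3) 3
  ~> \(β : Eq (Vec Nat 1) (vcons Nat 0 5 (vnil Nat)) (vcons Nat 0 5 (vnil Nat))). 3
the term's type:
  Pi (β : Eq (Vec Nat 1) (vcons Nat 0 5 (vnil Nat)) (vcons Nat 0 5 (vnil Nat))). Nat


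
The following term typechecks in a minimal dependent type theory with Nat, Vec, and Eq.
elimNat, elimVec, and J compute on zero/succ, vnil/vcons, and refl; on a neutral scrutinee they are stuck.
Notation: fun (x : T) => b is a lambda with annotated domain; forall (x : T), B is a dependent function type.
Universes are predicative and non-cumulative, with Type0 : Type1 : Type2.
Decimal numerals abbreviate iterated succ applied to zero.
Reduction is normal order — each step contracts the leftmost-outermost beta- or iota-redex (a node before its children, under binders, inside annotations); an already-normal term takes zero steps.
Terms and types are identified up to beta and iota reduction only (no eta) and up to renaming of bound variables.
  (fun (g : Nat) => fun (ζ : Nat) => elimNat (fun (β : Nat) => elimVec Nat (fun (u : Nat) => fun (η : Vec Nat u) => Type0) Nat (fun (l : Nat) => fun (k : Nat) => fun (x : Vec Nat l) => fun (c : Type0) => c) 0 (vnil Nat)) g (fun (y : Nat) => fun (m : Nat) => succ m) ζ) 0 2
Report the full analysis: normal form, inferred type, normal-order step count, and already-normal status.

normal form:
  2
inferred type:
  Nat
reduction steps (normal order): 9
started in normal form: no
first contracted redex: a beta-redex


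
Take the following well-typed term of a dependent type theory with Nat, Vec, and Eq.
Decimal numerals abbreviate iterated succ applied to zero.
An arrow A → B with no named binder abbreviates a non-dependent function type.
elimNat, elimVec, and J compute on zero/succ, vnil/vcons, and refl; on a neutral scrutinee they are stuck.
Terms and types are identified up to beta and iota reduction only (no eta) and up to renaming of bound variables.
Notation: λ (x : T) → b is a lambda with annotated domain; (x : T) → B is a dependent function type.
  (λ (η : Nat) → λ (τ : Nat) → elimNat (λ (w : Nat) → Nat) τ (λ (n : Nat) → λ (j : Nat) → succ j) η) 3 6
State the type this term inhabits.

inferred type:
  Nat


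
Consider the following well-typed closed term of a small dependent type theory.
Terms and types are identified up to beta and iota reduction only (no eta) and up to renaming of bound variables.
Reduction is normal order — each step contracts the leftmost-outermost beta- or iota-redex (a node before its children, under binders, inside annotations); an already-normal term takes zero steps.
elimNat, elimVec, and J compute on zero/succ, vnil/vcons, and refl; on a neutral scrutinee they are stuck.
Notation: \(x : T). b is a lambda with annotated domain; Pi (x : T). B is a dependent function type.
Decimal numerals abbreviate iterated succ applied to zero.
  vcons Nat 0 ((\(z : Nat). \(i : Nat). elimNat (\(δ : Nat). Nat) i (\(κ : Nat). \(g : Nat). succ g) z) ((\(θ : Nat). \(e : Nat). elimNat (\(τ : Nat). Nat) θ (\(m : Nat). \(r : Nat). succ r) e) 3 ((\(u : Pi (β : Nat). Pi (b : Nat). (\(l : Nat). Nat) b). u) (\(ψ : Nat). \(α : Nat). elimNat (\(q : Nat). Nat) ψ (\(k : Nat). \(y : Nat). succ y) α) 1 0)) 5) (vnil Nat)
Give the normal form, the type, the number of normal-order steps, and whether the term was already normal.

reduced normal form:
  vcons Nat 0 9 (vnil Nat)
type:
  Vec Nat 1
steps to reach normal form (normal order): 25
term was already normal: no
first redex: a beta-redex


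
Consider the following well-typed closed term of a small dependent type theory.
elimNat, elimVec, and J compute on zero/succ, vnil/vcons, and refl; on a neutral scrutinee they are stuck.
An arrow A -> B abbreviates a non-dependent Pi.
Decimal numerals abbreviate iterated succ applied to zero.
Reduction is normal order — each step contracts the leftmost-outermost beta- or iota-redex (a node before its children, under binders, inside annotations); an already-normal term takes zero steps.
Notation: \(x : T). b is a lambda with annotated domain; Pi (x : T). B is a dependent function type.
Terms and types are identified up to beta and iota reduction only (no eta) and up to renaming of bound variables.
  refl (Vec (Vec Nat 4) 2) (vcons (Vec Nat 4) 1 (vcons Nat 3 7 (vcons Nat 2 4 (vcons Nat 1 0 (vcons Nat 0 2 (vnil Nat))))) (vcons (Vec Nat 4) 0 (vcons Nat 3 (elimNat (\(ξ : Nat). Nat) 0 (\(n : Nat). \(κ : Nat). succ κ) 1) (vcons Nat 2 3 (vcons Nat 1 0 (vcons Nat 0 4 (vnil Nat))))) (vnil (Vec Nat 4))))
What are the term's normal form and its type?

normal form:
  refl (Vec (Vec Nat 4) 2) (vcons (Vec Nat 4) 1 (vcons Nat 3 7 (vcons Nat 2 4 (vcons Nat 1 0 (vcons Nat 0 2 (vnil Nat))))) (vcons (Vec Nat 4) 0 (vcons Nat 3 1 (vcons Nat 2 3 (vcons Nat 1 0 (vcons Nat 0 4 (vnil Nat))))) (vnil (Vec Nat 4))))
the term's type:
  Eq (Vec (Vec Nat 4) 2) (vcons (Vec Nat 4) 1 (vcons Nat 3 7 (vcons Nat 2 4 (vcons Nat 1 0 (vcons Nat 0 2 (vnil Nat))))) (vcons (Vec Nat 4) 0 (vcons Nat 3 1 (vcons Nat 2 3 (vcons Nat 1 0 (vcons Nat 0 4 (vnil Nat))))) (vnil (Vec Nat 4)))) (vcons (Vec Nat 4) 1 (vcons Nat 3 7 (vcons Nat 2 4 (vcons Nat 1 0 (vcons Nat 0 2 (vnil Nat))))) (vcons (Vec Nat 4) 0 (vcons Nat 3 1 (vcons Nat 2 3 (vcons Nat 1 0 (vcons Nat 0 4 (vnil Nat))))) (vnil (Vec Nat 4))))


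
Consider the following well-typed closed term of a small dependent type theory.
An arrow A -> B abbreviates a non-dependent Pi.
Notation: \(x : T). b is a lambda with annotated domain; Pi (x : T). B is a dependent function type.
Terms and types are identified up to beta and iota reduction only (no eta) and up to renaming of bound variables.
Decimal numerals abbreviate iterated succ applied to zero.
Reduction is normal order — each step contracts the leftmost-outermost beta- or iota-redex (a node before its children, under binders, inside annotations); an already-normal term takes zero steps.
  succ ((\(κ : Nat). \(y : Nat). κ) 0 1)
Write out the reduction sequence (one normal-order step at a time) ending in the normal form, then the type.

normal-order reduction:
  succ ((\(κ : Nat). \(y : Nat). κ) 0 1)
  ~> succ ((\(κ : Nat). 0) 1)
  ~> 1
type:
  Nat


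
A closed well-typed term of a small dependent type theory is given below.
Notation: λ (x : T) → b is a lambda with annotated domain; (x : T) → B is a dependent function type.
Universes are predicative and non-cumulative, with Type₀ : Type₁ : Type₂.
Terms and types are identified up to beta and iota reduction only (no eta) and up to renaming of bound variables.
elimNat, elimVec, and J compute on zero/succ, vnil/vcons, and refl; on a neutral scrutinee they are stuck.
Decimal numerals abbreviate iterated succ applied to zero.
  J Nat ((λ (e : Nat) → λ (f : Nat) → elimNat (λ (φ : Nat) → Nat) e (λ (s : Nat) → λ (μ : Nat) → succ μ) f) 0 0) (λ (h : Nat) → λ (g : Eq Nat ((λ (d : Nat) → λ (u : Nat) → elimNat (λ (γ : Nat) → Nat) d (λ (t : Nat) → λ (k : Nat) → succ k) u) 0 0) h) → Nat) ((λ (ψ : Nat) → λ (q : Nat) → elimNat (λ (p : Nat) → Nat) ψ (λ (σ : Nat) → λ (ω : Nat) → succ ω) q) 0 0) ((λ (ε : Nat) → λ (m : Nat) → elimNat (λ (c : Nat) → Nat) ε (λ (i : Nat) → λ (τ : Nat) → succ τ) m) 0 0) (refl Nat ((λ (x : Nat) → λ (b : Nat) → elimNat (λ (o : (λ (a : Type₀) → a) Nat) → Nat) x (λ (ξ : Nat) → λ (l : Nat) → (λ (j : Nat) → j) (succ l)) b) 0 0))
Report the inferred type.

type:
  Nat


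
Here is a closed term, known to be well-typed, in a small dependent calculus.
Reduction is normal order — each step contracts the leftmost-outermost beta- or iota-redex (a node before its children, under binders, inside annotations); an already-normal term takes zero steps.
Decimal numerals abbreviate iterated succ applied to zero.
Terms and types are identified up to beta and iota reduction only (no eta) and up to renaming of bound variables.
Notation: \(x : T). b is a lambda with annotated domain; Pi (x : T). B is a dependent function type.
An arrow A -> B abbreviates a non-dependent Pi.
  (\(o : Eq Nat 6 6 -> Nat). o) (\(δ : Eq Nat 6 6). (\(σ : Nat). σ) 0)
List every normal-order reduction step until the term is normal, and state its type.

normal-order reduction sequence:
  (\(o : Eq Nat 6 6 -> Nat). o) (\(δ : Eq Nat 6 6). (\(σ : Nat). σ) 0)
  ~> \(o : Eq Nat 6 6). (\(δ : Nat). δ) 0
  ~> \(o : Eq Nat 6 6). 0
the term's type:
  Eq Nat 6 6 -> Nat


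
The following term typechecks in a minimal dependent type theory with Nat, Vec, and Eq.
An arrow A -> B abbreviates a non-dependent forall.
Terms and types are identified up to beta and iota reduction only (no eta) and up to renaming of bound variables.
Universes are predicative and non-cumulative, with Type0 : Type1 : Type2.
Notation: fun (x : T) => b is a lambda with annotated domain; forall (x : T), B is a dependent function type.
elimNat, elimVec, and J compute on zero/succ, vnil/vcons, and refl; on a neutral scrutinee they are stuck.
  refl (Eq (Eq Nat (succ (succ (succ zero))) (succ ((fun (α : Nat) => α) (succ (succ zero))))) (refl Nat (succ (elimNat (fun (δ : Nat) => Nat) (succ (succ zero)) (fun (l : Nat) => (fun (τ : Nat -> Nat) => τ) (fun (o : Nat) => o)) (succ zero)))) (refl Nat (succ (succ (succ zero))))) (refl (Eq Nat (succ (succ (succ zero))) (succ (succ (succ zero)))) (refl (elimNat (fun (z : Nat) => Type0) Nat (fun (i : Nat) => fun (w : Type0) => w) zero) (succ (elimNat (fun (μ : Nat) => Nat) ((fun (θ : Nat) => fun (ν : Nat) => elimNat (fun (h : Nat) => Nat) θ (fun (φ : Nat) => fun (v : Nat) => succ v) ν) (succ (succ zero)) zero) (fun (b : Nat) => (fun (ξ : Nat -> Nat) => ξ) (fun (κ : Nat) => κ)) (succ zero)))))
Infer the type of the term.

type:
  Eq (Eq (Eq Nat (succ (succ (succ zero))) (succ (succ (succ zero)))) (refl Nat (succ (succ (succ zero)))) (refl Nat (succ (succ (succ zero))))) (refl (Eq Nat (succ (succ (succ zero))) (succ (succ (succ zero)))) (refl Nat (succ (succ (succ zero))))) (refl (Eq Nat (succ (succ (succ zero))) (succ (succ (succ zero)))) (refl Nat (succ (succ (succ zero)))))


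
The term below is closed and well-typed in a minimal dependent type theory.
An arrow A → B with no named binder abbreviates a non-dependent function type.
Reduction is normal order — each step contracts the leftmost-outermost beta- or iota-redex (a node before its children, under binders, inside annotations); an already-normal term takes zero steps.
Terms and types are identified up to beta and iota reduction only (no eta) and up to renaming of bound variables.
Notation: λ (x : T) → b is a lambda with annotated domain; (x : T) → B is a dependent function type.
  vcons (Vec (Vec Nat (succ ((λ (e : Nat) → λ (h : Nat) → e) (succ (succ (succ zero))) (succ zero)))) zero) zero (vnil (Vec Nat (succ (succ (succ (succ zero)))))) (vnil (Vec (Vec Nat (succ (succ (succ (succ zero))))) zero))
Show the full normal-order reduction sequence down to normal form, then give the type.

normal-order reduction:
  vcons (Vec (Vec Nat (succ ((λ (e : Nat) → λ (h : Nat) → e) (succ (succ (succ zero))) (succ zero)))) zero) zero (vnil (Vec Nat (succ (succ (succ (succ zero)))))) (vnil (Vec (Vec Nat (succ (succ (succ (succ zero))))) zero))
  ~> vcons (Vec (Vec Nat (succ ((λ (e : Nat) → succ (succ (succ zero))) (succ zero)))) zero) zero (vnil (Vec Nat (succ (succ (succ (succ zero)))))) (vnil (Vec (Vec Nat (succ (succ (succ (succ zero))))) zero))
  ~> vcons (Vec (Vec Nat (succ (succ (succ (succ zero))))) zero) zero (vnil (Vec Nat (succ (succ (succ (succ zero)))))) (vnil (Vec (Vec Nat (succ (succ (succ (succ zero))))) zero))
type:
  Vec (Vec (Vec Nat (succ (succ (succ (succ zero))))) zero) (succ zero)


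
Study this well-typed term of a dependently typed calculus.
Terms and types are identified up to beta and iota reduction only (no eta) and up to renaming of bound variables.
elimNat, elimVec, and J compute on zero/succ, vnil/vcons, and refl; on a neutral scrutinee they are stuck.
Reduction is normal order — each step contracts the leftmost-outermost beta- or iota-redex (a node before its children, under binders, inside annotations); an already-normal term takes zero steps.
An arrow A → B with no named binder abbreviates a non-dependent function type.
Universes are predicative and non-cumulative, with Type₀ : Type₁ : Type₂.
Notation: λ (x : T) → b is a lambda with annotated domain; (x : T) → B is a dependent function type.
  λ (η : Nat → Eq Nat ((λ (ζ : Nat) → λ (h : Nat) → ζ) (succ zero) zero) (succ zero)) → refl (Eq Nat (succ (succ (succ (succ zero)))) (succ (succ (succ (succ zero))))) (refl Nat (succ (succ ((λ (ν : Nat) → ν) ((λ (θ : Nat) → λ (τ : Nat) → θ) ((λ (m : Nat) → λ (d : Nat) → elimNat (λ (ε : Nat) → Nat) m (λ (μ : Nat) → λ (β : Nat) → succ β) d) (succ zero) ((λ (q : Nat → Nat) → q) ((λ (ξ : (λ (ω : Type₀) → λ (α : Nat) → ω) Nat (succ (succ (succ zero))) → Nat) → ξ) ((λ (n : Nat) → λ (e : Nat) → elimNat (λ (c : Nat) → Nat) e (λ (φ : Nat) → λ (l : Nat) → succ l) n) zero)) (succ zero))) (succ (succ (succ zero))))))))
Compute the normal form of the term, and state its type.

normal form:
  λ (η : Nat → Eq Nat (succ zero) (succ zero)) → refl (Eq Nat (succ (succ (succ (succ zero)))) (succ (succ (succ (succ zero))))) (refl Nat (succ (succ (succ (succ zero)))))
inferred type:
  (Nat → Eq Nat (succ zero) (succ zero)) → Eq (Eq Nat (succ (succ (succ (succ zero)))) (succ (succ (succ (succ zero))))) (refl Nat (succ (succ (succ (succ zero))))) (refl Nat (succ (succ (succ (succ zero)))))
observation: the leftmost-outermost redex is a beta-redex, and normalization takes 16 steps.


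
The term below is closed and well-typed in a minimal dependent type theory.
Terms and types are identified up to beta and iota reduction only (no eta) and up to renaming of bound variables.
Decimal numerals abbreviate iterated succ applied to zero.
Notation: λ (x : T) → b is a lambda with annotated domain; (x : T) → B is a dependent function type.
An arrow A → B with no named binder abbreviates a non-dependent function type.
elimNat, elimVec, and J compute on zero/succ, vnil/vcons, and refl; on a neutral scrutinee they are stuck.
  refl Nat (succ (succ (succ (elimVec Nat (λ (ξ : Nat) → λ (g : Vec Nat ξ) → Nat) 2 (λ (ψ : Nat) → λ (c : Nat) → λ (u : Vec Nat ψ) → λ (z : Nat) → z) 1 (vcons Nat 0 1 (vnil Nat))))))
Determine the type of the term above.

type:
  Eq Nat 5 5


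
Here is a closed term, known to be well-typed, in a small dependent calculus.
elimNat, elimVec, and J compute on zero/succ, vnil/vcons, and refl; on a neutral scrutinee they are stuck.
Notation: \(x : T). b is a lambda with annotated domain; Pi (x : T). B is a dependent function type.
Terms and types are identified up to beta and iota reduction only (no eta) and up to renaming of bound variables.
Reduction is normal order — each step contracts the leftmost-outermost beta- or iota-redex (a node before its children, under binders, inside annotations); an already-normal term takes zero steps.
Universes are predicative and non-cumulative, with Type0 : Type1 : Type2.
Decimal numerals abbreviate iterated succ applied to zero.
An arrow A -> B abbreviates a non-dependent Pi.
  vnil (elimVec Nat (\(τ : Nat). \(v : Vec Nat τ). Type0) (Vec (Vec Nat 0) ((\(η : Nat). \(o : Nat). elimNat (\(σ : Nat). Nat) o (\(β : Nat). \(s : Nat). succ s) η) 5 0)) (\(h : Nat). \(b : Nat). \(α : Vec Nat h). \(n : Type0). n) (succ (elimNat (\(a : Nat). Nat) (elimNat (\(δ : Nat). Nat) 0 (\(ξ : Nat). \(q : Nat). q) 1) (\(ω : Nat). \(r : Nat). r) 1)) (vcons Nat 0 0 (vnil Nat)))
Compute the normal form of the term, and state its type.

normal form:
  vnil (Vec (Vec Nat 0) 5)
the term's type:
  Vec (Vec (Vec Nat 0) 5) 0
observation: 24 normal-order steps separate the term from its normal form.


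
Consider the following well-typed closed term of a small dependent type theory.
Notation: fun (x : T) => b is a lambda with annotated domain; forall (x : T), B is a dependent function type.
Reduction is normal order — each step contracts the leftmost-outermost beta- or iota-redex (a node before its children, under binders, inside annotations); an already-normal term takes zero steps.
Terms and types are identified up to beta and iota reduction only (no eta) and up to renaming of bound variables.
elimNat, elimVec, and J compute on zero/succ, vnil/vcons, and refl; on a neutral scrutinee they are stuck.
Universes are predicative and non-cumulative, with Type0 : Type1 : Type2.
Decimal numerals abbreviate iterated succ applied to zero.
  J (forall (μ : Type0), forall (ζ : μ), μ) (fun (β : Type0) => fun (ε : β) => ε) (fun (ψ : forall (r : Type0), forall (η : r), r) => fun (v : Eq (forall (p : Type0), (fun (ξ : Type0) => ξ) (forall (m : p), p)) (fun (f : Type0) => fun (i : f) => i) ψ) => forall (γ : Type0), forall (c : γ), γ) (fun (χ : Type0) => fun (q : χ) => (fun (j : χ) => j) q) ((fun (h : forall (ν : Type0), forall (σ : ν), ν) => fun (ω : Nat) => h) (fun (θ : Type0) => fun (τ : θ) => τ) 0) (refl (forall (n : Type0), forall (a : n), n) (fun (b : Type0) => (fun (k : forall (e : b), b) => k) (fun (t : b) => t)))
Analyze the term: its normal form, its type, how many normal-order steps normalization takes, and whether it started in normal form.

reduced normal form:
  fun (μ : Type0) => fun (ζ : μ) => ζ
the term's type:
  forall (μ : Type0), forall (ζ : μ), μ
steps to reach normal form (normal order): 2
already normal: no
first redex: a J iota-redex


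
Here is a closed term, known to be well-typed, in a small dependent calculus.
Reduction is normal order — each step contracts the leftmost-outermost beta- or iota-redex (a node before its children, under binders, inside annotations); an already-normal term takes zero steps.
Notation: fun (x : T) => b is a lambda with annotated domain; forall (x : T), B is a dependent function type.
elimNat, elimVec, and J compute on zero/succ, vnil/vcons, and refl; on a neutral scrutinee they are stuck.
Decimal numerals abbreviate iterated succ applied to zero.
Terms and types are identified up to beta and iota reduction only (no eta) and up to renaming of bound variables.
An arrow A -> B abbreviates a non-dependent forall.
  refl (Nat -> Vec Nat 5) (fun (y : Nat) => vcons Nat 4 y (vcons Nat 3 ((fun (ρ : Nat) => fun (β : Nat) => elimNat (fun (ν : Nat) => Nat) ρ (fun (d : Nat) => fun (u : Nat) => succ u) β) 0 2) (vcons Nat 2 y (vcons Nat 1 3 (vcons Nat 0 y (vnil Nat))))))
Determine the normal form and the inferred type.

resulting normal form:
  refl (Nat -> Vec Nat 5) (fun (y : Nat) => vcons Nat 4 y (vcons Nat 3 2 (vcons Nat 2 y (vcons Nat 1 3 (vcons Nat 0 y (vnil Nat))))))
the term's type:
  Eq (Nat -> Vec Nat 5) (fun (y : Nat) => vcons Nat 4 y (vcons Nat 3 2 (vcons Nat 2 y (vcons Nat 1 3 (vcons Nat 0 y (vnil Nat)))))) (fun (ρ : Nat) => vcons Nat 4 ρ (vcons Nat 3 2 (vcons Nat 2 ρ (vcons Nat 1 3 (vcons Nat 0 ρ (vnil Nat))))))
observation: the term reaches its normal form after 9 normal-order steps.


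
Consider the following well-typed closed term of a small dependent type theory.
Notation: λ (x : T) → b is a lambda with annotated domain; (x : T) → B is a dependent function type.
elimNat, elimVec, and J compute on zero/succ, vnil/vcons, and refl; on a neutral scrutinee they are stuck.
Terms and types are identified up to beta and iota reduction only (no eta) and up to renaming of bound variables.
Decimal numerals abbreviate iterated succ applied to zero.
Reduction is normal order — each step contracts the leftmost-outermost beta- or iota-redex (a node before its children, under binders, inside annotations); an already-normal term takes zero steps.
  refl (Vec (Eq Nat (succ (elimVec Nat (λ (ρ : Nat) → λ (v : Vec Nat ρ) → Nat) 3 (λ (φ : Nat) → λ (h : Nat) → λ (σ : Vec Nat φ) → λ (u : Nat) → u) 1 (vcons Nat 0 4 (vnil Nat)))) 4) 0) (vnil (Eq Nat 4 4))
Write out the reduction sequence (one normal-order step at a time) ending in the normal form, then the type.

normal-order reduction sequence:
  refl (Vec (Eq Nat (succ (elimVec Nat (λ (ρ : Nat) → λ (v : Vec Nat ρ) → Nat) 3 (λ (φ : Nat) → λ (h : Nat) → λ (σ : Vec Nat φ) → λ (u : Nat) → u) 1 (vcons Nat 0 4 (vnil Nat)))) 4) 0) (vnil (Eq Nat 4 4))
  ~> refl (Vec (Eq Nat (succ ((λ (ρ : Nat) → λ (v : Nat) → λ (φ : Vec Nat ρ) → λ (h : Nat) → h) 0 4 (vnil Nat) (elimVec Nat (λ (σ : Nat) → λ (u : Vec Nat σ) → Nat) 3 (λ (τ : Nat) → λ (d : Nat) → λ (ω : Vec Nat τ) → λ (b : Nat) → b) 0 (vnil Nat)))) 4) 0) (vnil (Eq Nat 4 4))
  ~> refl (Vec (Eq Nat (succ ((λ (ρ : Nat) → λ (v : Vec Nat 0) → λ (φ : Nat) → φ) 4 (vnil Nat) (elimVec Nat (λ (h : Nat) → λ (σ : Vec Nat h) → Nat) 3 (λ (u : Nat) → λ (τ : Nat) → λ (d : Vec Nat u) → λ (ω : Nat) → ω) 0 (vnil Nat)))) 4) 0) (vnil (Eq Nat 4 4))
  ~> refl (Vec (Eq Nat (succ ((λ (ρ : Vec Nat 0) → λ (v : Nat) → v) (vnil Nat) (elimVec Nat (λ (φ : Nat) → λ (h : Vec Nat φ) → Nat) 3 (λ (σ : Nat) → λ (u : Nat) → λ (τ : Vec Nat σ) → λ (d : Nat) → d) 0 (vnil Nat)))) 4) 0) (vnil (Eq Nat 4 4))
  ~> refl (Vec (Eq Nat (succ ((λ (ρ : Nat) → ρ) (elimVec Nat (λ (v : Nat) → λ (φ : Vec Nat v) → Nat) 3 (λ (h : Nat) → λ (σ : Nat) → λ (u : Vec Nat h) → λ (τ : Nat) → τ) 0 (vnil Nat)))) 4) 0) (vnil (Eq Nat 4 4))
  ~> refl (Vec (Eq Nat (succ (elimVec Nat (λ (ρ : Nat) → λ (v : Vec Nat ρ) → Nat) 3 (λ (φ : Nat) → λ (h : Nat) → λ (σ : Vec Nat φ) → λ (u : Nat) → u) 0 (vnil Nat))) 4) 0) (vnil (Eq Nat 4 4))
  ~> refl (Vec (Eq Nat 4 4) 0) (vnil (Eq Nat 4 4))
inferred type:
  Eq (Vec (Eq Nat 4 4) 0) (vnil (Eq Nat 4 4)) (vnil (Eq Nat 4 4))
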